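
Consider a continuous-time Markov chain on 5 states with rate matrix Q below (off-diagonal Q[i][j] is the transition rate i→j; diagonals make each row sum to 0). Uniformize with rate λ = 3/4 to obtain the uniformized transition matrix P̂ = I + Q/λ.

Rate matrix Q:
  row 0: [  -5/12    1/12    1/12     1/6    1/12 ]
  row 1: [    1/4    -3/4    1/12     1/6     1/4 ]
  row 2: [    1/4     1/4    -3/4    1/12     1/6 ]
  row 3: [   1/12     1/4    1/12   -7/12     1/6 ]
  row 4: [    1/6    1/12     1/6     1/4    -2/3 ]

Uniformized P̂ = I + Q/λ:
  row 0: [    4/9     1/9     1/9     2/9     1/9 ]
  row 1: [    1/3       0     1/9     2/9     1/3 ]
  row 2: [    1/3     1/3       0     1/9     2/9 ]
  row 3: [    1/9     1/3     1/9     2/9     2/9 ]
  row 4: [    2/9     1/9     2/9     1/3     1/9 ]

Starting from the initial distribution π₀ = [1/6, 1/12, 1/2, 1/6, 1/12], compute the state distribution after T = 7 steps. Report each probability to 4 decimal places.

π = [0.2941, 0.1697, 0.1188, 0.2299, 0.1876]

t=0: π = [0.1667, 0.0833, 0.5000, 0.1667, 0.0833]
t=1: π = [0.3056, 0.2500, 0.0648, 0.1759, 0.2037]
t=2: π = [0.3056, 0.1368, 0.1265, 0.2377, 0.1934]
t=3: π = [0.2930, 0.1768, 0.1185, 0.2297, 0.1820]
t=4: π = [0.2946, 0.1688, 0.1182, 0.2293, 0.1891]
t=5: π = [0.2941, 0.1696, 0.1190, 0.2301, 0.1872]
t=6: π = [0.2941, 0.1698, 0.1187, 0.2298, 0.1876]
t=7: π = [0.2941, 0.1697, 0.1188, 0.2299, 0.1876]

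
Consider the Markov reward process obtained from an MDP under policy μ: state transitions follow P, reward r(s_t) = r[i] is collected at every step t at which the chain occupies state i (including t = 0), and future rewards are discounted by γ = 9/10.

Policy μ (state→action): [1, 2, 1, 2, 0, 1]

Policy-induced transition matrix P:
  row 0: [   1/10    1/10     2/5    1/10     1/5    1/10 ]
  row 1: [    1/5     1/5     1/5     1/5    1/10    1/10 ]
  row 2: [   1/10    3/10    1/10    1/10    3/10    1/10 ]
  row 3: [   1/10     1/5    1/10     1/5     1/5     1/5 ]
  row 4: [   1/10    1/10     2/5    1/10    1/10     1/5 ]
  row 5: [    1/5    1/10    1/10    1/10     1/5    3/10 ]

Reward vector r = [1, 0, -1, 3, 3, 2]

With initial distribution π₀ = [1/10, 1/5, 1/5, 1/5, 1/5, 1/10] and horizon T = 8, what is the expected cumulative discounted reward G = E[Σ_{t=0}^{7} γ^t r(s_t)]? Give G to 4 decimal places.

G = 6.9273

t=0: π = [0.1000, 0.2000, 0.2000, 0.2000, 0.2000, 0.1000], E[r] = 1.3000, γ^t·E[r] = 1.300000, running G = 1.300000
t=1: π = [0.1300, 0.1800, 0.2100, 0.1400, 0.1800, 0.1600], E[r] = 1.2000, γ^t·E[r] = 1.080000, running G = 2.380000
t=2: π = [0.1340, 0.1740, 0.2110, 0.1320, 0.1850, 0.1640], E[r] = 1.2020, γ^t·E[r] = 0.973620, running G = 3.353620
t=3: π = [0.1338, 0.1728, 0.2131, 0.1306, 0.1852, 0.1645], E[r] = 1.1971, γ^t·E[r] = 0.872686, running G = 4.226306
t=4: π = [0.1337, 0.1730, 0.2130, 0.1303, 0.1855, 0.1645], E[r] = 1.1973, γ^t·E[r] = 0.785522, running G = 5.011828
t=5: π = [0.1337, 0.1729, 0.2131, 0.1303, 0.1855, 0.1645], E[r] = 1.1970, γ^t·E[r] = 0.706805, running G = 5.718633
t=6: π = [0.1337, 0.1729, 0.2131, 0.1303, 0.1855, 0.1645], E[r] = 1.1970, γ^t·E[r] = 0.636147, running G = 6.354780
t=7: π = [0.1337, 0.1729, 0.2131, 0.1303, 0.1855, 0.1645], E[r] = 1.1970, γ^t·E[r] = 0.572524, running G = 6.927304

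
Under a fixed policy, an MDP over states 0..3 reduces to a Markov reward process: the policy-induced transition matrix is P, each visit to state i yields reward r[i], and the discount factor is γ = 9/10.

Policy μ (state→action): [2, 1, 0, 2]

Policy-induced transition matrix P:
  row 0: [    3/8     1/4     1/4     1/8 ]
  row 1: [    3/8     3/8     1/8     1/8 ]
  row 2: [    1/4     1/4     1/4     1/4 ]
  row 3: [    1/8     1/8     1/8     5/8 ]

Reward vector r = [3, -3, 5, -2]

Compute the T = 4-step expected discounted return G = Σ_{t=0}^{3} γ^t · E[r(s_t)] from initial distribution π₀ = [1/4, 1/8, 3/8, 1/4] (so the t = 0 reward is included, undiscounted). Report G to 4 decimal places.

t=0: π = [0.2500, 0.1250, 0.3750, 0.2500], E[r] = 1.7500, γ^t·E[r] = 1.750000, running G = 1.750000
t=1: π = [0.2656, 0.2344, 0.2031, 0.2969], E[r] = 0.5156, γ^t·E[r] = 0.464063, running G = 2.214063
t=2: π = [0.2754, 0.2422, 0.1836, 0.2988], E[r] = 0.4199, γ^t·E[r] = 0.340137, running G = 2.554199
t=3: π = [0.2773, 0.2429, 0.1824, 0.2974], E[r] = 0.4204, γ^t·E[r] = 0.306479, running G = 2.860678

G = 2.8607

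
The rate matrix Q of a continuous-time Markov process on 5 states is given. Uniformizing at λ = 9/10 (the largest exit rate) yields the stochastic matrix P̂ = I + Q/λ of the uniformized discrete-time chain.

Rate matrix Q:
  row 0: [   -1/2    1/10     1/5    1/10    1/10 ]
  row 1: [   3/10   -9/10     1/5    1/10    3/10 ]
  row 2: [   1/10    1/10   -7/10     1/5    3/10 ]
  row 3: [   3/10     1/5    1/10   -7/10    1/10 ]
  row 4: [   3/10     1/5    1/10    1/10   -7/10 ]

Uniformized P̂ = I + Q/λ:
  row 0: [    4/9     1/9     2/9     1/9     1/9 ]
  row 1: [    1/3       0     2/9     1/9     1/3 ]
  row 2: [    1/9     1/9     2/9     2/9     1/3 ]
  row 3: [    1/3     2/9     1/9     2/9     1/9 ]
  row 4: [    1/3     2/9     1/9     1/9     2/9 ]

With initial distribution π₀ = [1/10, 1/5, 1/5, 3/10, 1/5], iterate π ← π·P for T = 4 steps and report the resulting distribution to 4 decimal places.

t=0: π = [0.1000, 0.2000, 0.2000, 0.3000, 0.2000]
t=1: π = [0.3000, 0.1444, 0.1667, 0.1667, 0.2222]
t=2: π = [0.3296, 0.1383, 0.1790, 0.1481, 0.2049]
t=3: π = [0.3302, 0.1350, 0.1830, 0.1475, 0.2044]
t=4: π = [0.3294, 0.1352, 0.1831, 0.1478, 0.2045]

π = [0.3294, 0.1352, 0.1831, 0.1478, 0.2045]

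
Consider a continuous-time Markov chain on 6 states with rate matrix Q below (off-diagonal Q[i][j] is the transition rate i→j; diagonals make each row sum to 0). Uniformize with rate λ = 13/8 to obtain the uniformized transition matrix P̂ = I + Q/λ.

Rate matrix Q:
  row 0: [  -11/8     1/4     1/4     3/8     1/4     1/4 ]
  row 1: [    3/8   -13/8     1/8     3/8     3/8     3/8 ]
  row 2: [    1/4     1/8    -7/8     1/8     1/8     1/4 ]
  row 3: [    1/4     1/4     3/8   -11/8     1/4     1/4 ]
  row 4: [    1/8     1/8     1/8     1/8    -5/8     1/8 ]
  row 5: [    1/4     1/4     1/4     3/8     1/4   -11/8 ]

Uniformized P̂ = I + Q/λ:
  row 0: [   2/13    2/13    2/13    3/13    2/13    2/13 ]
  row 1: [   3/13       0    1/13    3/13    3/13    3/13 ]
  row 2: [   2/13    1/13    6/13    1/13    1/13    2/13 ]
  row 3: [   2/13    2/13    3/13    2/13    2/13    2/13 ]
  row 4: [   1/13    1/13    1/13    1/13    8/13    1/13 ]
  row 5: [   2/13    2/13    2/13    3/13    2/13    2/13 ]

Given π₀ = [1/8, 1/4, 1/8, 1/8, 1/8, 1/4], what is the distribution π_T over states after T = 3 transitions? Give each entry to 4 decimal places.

π = [0.1430, 0.1028, 0.1988, 0.1500, 0.2625, 0.1430]

t=0: π = [0.1250, 0.2500, 0.1250, 0.1250, 0.1250, 0.2500]
t=1: π = [0.1635, 0.0962, 0.1731, 0.1827, 0.2212, 0.1635]
t=2: π = [0.1442, 0.1087, 0.1967, 0.1561, 0.2500, 0.1442]
t=3: π = [0.1430, 0.1028, 0.1988, 0.1500, 0.2625, 0.1430]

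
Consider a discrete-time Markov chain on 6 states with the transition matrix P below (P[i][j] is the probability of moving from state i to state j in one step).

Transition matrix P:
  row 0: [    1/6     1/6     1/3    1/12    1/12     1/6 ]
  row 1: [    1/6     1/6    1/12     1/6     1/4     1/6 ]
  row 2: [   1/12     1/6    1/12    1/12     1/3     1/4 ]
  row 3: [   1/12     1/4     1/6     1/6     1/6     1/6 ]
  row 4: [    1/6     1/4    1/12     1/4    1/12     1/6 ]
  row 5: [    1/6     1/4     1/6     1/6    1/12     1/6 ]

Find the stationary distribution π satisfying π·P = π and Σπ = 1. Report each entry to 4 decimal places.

π = [0.1414, 0.2086, 0.1466, 0.1566, 0.1678, 0.1789]

Balance equations π_j = Σ_i π_i·P[i][j]:
  π_0 = 1/6·π_0 + 1/6·π_1 + 1/12·π_2 + 1/12·π_3 + 1/6·π_4 + 1/6·π_5
  π_1 = 1/6·π_0 + 1/6·π_1 + 1/6·π_2 + 1/4·π_3 + 1/4·π_4 + 1/4·π_5
  π_2 = 1/3·π_0 + 1/12·π_1 + 1/12·π_2 + 1/6·π_3 + 1/12·π_4 + 1/6·π_5
  π_3 = 1/12·π_0 + 1/6·π_1 + 1/12·π_2 + 1/6·π_3 + 1/4·π_4 + 1/6·π_5
  π_4 = 1/12·π_0 + 1/4·π_1 + 1/3·π_2 + 1/6·π_3 + 1/12·π_4 + 1/12·π_5
  normalize: π_0 + π_1 + π_2 + π_3 + π_4 + π_5 = 1
Solving the linear system gives exactly π = [8343/59006, 61547/295030, 21632/147515, 23108/147515, 49511/295030, 52777/295030].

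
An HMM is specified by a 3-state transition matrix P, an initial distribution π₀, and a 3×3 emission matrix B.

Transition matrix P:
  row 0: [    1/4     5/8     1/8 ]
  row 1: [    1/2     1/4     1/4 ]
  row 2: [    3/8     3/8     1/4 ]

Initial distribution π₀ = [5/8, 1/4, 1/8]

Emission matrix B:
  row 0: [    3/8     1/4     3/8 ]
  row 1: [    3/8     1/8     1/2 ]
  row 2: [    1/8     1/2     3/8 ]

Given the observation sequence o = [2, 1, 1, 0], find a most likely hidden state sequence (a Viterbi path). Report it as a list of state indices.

t=0: δ = [2.344e-01, 1.250e-01, 4.688e-02]  (obs o_0=2)
t=1: δ = [1.562e-02, 1.831e-02, 1.562e-02]  ψ = [1, 0, 1]  (obs o_1=1)
t=2: δ = [2.289e-03, 1.221e-03, 2.289e-03]  ψ = [1, 0, 1]  (obs o_2=1)
t=3: δ = [3.219e-04, 5.364e-04, 7.153e-05]  ψ = [2, 0, 2]  (obs o_3=0)
backtrack: best end state = 1; path = [0, 1, 0, 1]

path = [0, 1, 0, 1]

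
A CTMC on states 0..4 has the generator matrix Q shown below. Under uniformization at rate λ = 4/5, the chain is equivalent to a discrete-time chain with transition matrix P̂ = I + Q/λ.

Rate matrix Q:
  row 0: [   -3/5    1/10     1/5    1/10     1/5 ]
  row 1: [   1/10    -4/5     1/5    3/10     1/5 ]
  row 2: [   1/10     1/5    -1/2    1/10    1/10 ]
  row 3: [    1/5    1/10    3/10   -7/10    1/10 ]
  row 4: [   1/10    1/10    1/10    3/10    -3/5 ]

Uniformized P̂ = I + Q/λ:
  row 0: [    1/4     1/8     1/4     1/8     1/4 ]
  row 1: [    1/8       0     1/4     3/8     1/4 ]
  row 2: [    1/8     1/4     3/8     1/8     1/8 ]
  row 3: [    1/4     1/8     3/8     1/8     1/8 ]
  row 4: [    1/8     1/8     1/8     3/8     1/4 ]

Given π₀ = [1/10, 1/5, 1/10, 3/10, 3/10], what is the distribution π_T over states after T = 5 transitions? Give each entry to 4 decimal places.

π = [0.1726, 0.1432, 0.2885, 0.2078, 0.1880]

t=0: π = [0.1000, 0.2000, 0.1000, 0.3000, 0.3000]
t=1: π = [0.1750, 0.1125, 0.2625, 0.2500, 0.2000]
t=2: π = [0.1781, 0.1438, 0.2891, 0.2031, 0.1859]
t=3: π = [0.1727, 0.1432, 0.2883, 0.2074, 0.1885]
t=4: π = [0.1725, 0.1431, 0.2884, 0.2079, 0.1880]
t=5: π = [0.1726, 0.1432, 0.2885, 0.2078, 0.1880]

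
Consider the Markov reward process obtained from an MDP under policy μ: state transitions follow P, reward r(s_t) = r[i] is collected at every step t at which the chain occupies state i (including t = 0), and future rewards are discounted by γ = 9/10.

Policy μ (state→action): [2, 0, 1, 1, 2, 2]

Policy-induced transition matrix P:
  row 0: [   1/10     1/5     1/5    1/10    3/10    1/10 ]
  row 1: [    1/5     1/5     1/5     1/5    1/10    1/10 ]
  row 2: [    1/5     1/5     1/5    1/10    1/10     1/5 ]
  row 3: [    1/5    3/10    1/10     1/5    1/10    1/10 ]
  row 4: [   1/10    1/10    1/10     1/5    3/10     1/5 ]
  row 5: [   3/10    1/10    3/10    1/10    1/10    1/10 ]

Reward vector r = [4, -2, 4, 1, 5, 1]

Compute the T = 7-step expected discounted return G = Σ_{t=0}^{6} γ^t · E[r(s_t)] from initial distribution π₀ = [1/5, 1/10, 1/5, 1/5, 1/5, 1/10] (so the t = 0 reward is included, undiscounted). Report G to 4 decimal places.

G = 11.9726

t=0: π = [0.2000, 0.1000, 0.2000, 0.2000, 0.2000, 0.1000], E[r] = 2.7000, γ^t·E[r] = 2.700000, running G = 2.700000
t=1: π = [0.1700, 0.1900, 0.1700, 0.1500, 0.1800, 0.1400], E[r] = 2.1700, γ^t·E[r] = 1.953000, running G = 4.653000
t=2: π = [0.1790, 0.1830, 0.1810, 0.1520, 0.1700, 0.1350], E[r] = 2.2110, γ^t·E[r] = 1.790910, running G = 6.443910
t=3: π = [0.1786, 0.1847, 0.1813, 0.1505, 0.1698, 0.1351], E[r] = 2.2048, γ^t·E[r] = 1.607299, running G = 8.051209
t=4: π = [0.1787, 0.1846, 0.1815, 0.1505, 0.1697, 0.1351], E[r] = 2.2055, γ^t·E[r] = 1.447022, running G = 9.498231
t=5: π = [0.1787, 0.1846, 0.1815, 0.1505, 0.1697, 0.1351], E[r] = 2.2055, γ^t·E[r] = 1.302310, running G = 10.800542
t=6: π = [0.1787, 0.1846, 0.1815, 0.1505, 0.1697, 0.1351], E[r] = 2.2055, γ^t·E[r] = 1.172089, running G = 11.972631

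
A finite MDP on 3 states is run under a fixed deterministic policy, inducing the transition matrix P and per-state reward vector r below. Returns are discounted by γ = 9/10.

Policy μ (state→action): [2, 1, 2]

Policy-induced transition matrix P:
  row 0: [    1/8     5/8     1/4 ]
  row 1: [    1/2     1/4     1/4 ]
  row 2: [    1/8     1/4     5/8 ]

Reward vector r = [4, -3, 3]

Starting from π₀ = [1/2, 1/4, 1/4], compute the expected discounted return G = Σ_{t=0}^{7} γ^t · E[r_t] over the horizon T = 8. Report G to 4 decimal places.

t=0: π = [0.5000, 0.2500, 0.2500], E[r] = 2.0000, γ^t·E[r] = 2.000000, running G = 2.000000
t=1: π = [0.2188, 0.4375, 0.3438], E[r] = 0.5938, γ^t·E[r] = 0.534375, running G = 2.534375
t=2: π = [0.2891, 0.3320, 0.3789], E[r] = 1.2969, γ^t·E[r] = 1.050469, running G = 3.584844
t=3: π = [0.2495, 0.3584, 0.3921], E[r] = 1.0991, γ^t·E[r] = 0.801259, running G = 4.386103
t=4: π = [0.2594, 0.3436, 0.3970], E[r] = 1.1980, γ^t·E[r] = 0.786007, running G = 5.172110
t=5: π = [0.2538, 0.3473, 0.3989], E[r] = 1.1702, γ^t·E[r] = 0.690985, running G = 5.863094
t=6: π = [0.2552, 0.3452, 0.3996], E[r] = 1.1841, γ^t·E[r] = 0.629276, running G = 6.492370
t=7: π = [0.2544, 0.3457, 0.3998], E[r] = 1.1802, γ^t·E[r] = 0.564478, running G = 7.056848

G = 7.0568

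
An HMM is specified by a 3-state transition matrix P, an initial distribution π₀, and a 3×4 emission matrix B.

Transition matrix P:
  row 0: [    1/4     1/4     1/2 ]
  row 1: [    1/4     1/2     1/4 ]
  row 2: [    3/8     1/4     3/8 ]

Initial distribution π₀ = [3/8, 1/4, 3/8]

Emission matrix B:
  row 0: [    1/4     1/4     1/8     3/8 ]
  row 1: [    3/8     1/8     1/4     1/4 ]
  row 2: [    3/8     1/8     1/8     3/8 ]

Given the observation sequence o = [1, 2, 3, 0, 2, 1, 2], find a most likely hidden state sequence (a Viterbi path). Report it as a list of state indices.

path = [0, 1, 1, 1, 1, 1, 1]

t=0: δ = [9.375e-02, 3.125e-02, 4.688e-02]  (obs o_0=1)
t=1: δ = [2.930e-03, 5.859e-03, 5.859e-03]  ψ = [0, 0, 0]  (obs o_1=2)
t=2: δ = [8.240e-04, 7.324e-04, 8.240e-04]  ψ = [2, 1, 2]  (obs o_2=3)
t=3: δ = [7.725e-05, 1.373e-04, 1.545e-04]  ψ = [2, 1, 0]  (obs o_3=0)
t=4: δ = [7.242e-06, 1.717e-05, 7.242e-06]  ψ = [2, 1, 2]  (obs o_4=2)
t=5: δ = [1.073e-06, 1.073e-06, 5.364e-07]  ψ = [1, 1, 1]  (obs o_5=1)
t=6: δ = [3.353e-08, 1.341e-07, 6.706e-08]  ψ = [0, 1, 0]  (obs o_6=2)
backtrack: best end state = 1; path = [0, 1, 1, 1, 1, 1, 1]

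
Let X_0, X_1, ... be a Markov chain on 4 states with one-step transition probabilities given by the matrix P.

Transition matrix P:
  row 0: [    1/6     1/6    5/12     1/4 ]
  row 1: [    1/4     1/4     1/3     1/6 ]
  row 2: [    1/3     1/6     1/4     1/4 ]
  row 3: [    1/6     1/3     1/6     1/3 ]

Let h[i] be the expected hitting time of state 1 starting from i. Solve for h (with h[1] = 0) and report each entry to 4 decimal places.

h = [4.7143, 0.0000, 4.7143, 3.8571]

First-step conditioning: h[1] = 0; for i ≠ 1, h[i] = 1 + Σ_k P[i][k]·h[k].
  h[0] = 1 + 1/6·h[0] + 5/12·h[2] + 1/4·h[3]
  h[2] = 1 + 1/3·h[0] + 1/4·h[2] + 1/4·h[3]
  h[3] = 1 + 1/6·h[0] + 1/6·h[2] + 1/3·h[3]
Solving the 3×3 linear system over states ≠ 1 gives exactly h = [33/7, 0, 33/7, 27/7] (h[1] = 0 is the target).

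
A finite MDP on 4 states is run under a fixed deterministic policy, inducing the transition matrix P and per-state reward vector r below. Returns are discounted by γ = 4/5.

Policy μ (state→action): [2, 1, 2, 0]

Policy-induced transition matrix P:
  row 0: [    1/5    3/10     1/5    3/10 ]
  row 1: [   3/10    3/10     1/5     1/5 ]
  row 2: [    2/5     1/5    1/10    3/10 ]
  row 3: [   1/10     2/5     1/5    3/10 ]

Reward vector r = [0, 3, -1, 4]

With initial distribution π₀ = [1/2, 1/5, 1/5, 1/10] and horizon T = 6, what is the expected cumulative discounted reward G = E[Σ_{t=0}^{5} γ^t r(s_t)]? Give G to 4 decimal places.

G = 5.6952

t=0: π = [0.5000, 0.2000, 0.2000, 0.1000], E[r] = 0.8000, γ^t·E[r] = 0.800000, running G = 0.800000
t=1: π = [0.2500, 0.2900, 0.1800, 0.2800], E[r] = 1.8100, γ^t·E[r] = 1.448000, running G = 2.248000
t=2: π = [0.2370, 0.3100, 0.1820, 0.2710], E[r] = 1.8320, γ^t·E[r] = 1.172480, running G = 3.420480
t=3: π = [0.2403, 0.3089, 0.1818, 0.2690], E[r] = 1.8209, γ^t·E[r] = 0.932301, running G = 4.352781
t=4: π = [0.2404, 0.3087, 0.1818, 0.2691], E[r] = 1.8208, γ^t·E[r] = 0.745791, running G = 5.098572
t=5: π = [0.2403, 0.3087, 0.1818, 0.2691], E[r] = 1.8209, γ^t·E[r] = 0.596666, running G = 5.695239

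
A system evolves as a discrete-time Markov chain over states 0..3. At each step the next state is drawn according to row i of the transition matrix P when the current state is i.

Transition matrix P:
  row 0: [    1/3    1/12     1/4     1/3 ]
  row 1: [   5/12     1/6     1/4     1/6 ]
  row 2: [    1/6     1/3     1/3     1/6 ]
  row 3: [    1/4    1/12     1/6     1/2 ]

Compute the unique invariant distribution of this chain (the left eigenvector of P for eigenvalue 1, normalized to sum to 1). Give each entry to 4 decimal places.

Balance equations π_j = Σ_i π_i·P[i][j]:
  π_0 = 1/3·π_0 + 5/12·π_1 + 1/6·π_2 + 1/4·π_3
  π_1 = 1/12·π_0 + 1/6·π_1 + 1/3·π_2 + 1/12·π_3
  π_2 = 1/4·π_0 + 1/4·π_1 + 1/3·π_2 + 1/6·π_3
  normalize: π_0 + π_1 + π_2 + π_3 = 1
Solving the linear system gives exactly π = [55/197, 31/197, 48/197, 63/197].

π = [0.2792, 0.1574, 0.2437, 0.3198]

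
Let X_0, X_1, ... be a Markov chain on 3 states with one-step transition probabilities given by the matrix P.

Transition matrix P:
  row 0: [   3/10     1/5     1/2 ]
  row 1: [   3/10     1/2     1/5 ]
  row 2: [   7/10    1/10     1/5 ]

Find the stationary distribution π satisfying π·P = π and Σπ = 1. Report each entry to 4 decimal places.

π = [0.4318, 0.2386, 0.3295]

Balance equations π_j = Σ_i π_i·P[i][j]:
  π_0 = 3/10·π_0 + 3/10·π_1 + 7/10·π_2
  π_1 = 1/5·π_0 + 1/2·π_1 + 1/10·π_2
  normalize: π_0 + π_1 + π_2 = 1
Solving the linear system gives exactly π = [19/44, 21/88, 29/88].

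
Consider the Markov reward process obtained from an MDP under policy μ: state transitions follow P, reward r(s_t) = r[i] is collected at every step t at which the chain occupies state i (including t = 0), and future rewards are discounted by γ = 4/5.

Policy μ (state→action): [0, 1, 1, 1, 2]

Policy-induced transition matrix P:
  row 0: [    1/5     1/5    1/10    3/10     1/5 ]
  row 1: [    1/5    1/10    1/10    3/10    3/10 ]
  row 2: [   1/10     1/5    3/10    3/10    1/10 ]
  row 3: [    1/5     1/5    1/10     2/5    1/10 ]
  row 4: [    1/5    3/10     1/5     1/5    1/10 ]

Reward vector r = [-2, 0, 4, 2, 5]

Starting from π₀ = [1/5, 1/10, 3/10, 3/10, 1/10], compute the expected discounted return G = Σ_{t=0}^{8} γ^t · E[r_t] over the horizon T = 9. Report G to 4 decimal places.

t=0: π = [0.2000, 0.1000, 0.3000, 0.3000, 0.1000], E[r] = 1.9000, γ^t·E[r] = 1.900000, running G = 1.900000
t=1: π = [0.1700, 0.2000, 0.1700, 0.3200, 0.1400], E[r] = 1.6800, γ^t·E[r] = 1.344000, running G = 3.244000
t=2: π = [0.1830, 0.1940, 0.1480, 0.3180, 0.1570], E[r] = 1.6470, γ^t·E[r] = 1.054080, running G = 4.298080
t=3: π = [0.1852, 0.1963, 0.1453, 0.3161, 0.1571], E[r] = 1.6285, γ^t·E[r] = 0.833792, running G = 5.131872
t=4: π = [0.1855, 0.1961, 0.1448, 0.3159, 0.1578], E[r] = 1.6288, γ^t·E[r] = 0.667173, running G = 5.799045
t=5: π = [0.1855, 0.1962, 0.1447, 0.3158, 0.1578], E[r] = 1.6283, γ^t·E[r] = 0.533568, running G = 6.332613
t=6: π = [0.1855, 0.1962, 0.1447, 0.3158, 0.1578], E[r] = 1.6284, γ^t·E[r] = 0.426870, running G = 6.759483
t=7: π = [0.1855, 0.1962, 0.1447, 0.3158, 0.1578], E[r] = 1.6284, γ^t·E[r] = 0.341493, running G = 7.100975
t=8: π = [0.1855, 0.1962, 0.1447, 0.3158, 0.1578], E[r] = 1.6284, γ^t·E[r] = 0.273195, running G = 7.374170

G = 7.3742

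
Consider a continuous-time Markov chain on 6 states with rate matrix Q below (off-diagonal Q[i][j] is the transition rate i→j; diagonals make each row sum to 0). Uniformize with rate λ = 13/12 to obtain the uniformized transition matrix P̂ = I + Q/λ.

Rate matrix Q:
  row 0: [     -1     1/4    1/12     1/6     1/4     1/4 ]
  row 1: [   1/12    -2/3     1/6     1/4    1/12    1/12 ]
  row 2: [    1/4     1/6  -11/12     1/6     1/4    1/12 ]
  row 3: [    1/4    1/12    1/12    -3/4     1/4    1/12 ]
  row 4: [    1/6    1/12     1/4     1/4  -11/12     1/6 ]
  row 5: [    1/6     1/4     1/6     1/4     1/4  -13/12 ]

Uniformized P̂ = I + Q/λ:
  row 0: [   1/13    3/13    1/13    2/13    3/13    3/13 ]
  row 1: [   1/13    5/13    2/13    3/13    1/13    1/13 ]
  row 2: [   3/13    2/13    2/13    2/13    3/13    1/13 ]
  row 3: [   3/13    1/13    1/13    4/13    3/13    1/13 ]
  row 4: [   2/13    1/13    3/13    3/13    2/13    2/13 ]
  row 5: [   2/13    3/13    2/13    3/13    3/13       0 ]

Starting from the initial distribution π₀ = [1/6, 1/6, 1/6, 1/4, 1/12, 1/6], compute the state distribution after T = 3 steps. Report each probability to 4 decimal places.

π = [0.1559, 0.1852, 0.1389, 0.2256, 0.1879, 0.1065]

t=0: π = [0.1667, 0.1667, 0.1667, 0.2500, 0.0833, 0.1667]
t=1: π = [0.1603, 0.1923, 0.1282, 0.2244, 0.1987, 0.0962]
t=2: π = [0.1538, 0.1854, 0.1395, 0.2258, 0.1859, 0.1095]
t=3: π = [0.1559, 0.1852, 0.1389, 0.2256, 0.1879, 0.1065]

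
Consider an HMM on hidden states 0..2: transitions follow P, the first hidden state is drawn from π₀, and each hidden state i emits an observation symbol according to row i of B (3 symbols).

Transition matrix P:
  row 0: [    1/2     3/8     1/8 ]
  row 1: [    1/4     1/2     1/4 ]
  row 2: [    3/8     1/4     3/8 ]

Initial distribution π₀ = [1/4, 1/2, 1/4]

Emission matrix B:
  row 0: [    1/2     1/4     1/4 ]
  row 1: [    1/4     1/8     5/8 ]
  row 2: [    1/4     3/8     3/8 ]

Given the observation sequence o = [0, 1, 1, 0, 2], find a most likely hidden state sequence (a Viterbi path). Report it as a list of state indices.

path = [0, 0, 0, 0, 1]

t=0: δ = [1.250e-01, 1.250e-01, 6.250e-02]  (obs o_0=0)
t=1: δ = [1.562e-02, 7.812e-03, 1.172e-02]  ψ = [0, 1, 1]  (obs o_1=1)
t=2: δ = [1.953e-03, 7.324e-04, 1.648e-03]  ψ = [0, 0, 2]  (obs o_2=1)
t=3: δ = [4.883e-04, 1.831e-04, 1.545e-04]  ψ = [0, 0, 2]  (obs o_3=0)
t=4: δ = [6.104e-05, 1.144e-04, 2.289e-05]  ψ = [0, 0, 0]  (obs o_4=2)
backtrack: best end state = 1; path = [0, 0, 0, 0, 1]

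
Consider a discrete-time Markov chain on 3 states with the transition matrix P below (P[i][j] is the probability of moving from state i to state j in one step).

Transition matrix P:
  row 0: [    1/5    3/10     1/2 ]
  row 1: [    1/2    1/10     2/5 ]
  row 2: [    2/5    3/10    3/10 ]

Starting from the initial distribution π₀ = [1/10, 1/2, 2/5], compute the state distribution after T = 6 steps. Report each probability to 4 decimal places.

π = [0.3541, 0.2500, 0.3959]

t=0: π = [0.1000, 0.5000, 0.4000]
t=1: π = [0.4300, 0.2000, 0.3700]
t=2: π = [0.3340, 0.2600, 0.4060]
t=3: π = [0.3592, 0.2480, 0.3928]
t=4: π = [0.3530, 0.2504, 0.3966]
t=5: π = [0.3544, 0.2499, 0.3956]
t=6: π = [0.3541, 0.2500, 0.3959]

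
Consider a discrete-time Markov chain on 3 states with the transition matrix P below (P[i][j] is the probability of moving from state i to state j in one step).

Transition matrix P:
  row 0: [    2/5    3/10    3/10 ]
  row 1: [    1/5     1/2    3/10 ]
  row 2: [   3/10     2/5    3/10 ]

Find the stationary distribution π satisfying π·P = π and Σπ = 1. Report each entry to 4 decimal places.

π = [0.2875, 0.4125, 0.3000]

Balance equations π_j = Σ_i π_i·P[i][j]:
  π_0 = 2/5·π_0 + 1/5·π_1 + 3/10·π_2
  π_1 = 3/10·π_0 + 1/2·π_1 + 2/5·π_2
  normalize: π_0 + π_1 + π_2 = 1
Solving the linear system gives exactly π = [23/80, 33/80, 3/10].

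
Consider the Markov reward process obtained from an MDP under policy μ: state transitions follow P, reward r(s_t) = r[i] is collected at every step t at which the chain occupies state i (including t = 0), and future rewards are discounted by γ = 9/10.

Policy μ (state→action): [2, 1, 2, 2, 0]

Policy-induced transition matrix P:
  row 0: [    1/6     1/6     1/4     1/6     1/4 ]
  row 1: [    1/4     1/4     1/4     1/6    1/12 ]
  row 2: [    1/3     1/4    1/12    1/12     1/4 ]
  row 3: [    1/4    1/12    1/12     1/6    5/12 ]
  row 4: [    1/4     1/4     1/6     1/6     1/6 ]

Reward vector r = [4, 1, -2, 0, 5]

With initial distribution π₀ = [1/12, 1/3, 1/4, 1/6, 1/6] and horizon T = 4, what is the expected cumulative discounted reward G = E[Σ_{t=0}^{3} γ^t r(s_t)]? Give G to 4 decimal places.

t=0: π = [0.0833, 0.3333, 0.2500, 0.1667, 0.1667], E[r] = 1.0000, γ^t·E[r] = 1.000000, running G = 1.000000
t=1: π = [0.2639, 0.2153, 0.1667, 0.1458, 0.2083], E[r] = 1.9792, γ^t·E[r] = 1.781250, running G = 2.781250
t=2: π = [0.2419, 0.2037, 0.1806, 0.1528, 0.2211], E[r] = 1.9155, γ^t·E[r] = 1.551563, running G = 4.332813
t=3: π = [0.2449, 0.2044, 0.1760, 0.1516, 0.2231], E[r] = 1.9473, γ^t·E[r] = 1.419609, running G = 5.752422

G = 5.7524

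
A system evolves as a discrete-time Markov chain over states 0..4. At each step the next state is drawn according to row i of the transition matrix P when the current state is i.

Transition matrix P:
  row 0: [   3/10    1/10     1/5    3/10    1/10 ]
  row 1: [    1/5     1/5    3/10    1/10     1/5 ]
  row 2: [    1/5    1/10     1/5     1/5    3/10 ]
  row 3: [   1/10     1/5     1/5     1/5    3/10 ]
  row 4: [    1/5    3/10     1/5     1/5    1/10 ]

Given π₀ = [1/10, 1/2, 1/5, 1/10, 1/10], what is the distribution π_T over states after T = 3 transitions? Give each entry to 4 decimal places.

t=0: π = [0.1000, 0.5000, 0.2000, 0.1000, 0.1000]
t=1: π = [0.2000, 0.1800, 0.2500, 0.1600, 0.2100]
t=2: π = [0.2040, 0.1760, 0.2180, 0.2020, 0.2000]
t=3: π = [0.2002, 0.1778, 0.2176, 0.2028, 0.2016]

π = [0.2002, 0.1778, 0.2176, 0.2028, 0.2016]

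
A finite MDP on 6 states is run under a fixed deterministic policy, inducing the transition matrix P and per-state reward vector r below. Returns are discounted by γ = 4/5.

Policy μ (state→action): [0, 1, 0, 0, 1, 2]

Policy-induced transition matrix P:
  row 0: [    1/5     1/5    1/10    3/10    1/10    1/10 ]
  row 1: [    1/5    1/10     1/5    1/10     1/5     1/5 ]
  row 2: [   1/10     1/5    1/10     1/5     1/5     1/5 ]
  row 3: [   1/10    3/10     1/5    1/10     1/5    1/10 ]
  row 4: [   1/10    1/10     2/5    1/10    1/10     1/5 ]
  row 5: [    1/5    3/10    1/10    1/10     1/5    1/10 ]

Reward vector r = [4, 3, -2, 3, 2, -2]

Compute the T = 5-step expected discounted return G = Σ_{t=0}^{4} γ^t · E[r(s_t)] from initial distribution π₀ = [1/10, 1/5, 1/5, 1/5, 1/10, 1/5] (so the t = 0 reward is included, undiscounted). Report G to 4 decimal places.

t=0: π = [0.1000, 0.2000, 0.2000, 0.2000, 0.1000, 0.2000], E[r] = 1.0000, γ^t·E[r] = 1.000000, running G = 1.000000
t=1: π = [0.1500, 0.2100, 0.1700, 0.1400, 0.1800, 0.1500], E[r] = 1.3700, γ^t·E[r] = 1.096000, running G = 2.096000
t=2: π = [0.1510, 0.1900, 0.1890, 0.1470, 0.1670, 0.1560], E[r] = 1.2590, γ^t·E[r] = 0.805760, running G = 2.901760
t=3: π = [0.1497, 0.1946, 0.1838, 0.1491, 0.1682, 0.1546], E[r] = 1.2895, γ^t·E[r] = 0.660224, running G = 3.561984
t=4: π = [0.1499, 0.1941, 0.1848, 0.1483, 0.1682, 0.1547], E[r] = 1.2842, γ^t·E[r] = 0.526021, running G = 4.088005

G = 4.0880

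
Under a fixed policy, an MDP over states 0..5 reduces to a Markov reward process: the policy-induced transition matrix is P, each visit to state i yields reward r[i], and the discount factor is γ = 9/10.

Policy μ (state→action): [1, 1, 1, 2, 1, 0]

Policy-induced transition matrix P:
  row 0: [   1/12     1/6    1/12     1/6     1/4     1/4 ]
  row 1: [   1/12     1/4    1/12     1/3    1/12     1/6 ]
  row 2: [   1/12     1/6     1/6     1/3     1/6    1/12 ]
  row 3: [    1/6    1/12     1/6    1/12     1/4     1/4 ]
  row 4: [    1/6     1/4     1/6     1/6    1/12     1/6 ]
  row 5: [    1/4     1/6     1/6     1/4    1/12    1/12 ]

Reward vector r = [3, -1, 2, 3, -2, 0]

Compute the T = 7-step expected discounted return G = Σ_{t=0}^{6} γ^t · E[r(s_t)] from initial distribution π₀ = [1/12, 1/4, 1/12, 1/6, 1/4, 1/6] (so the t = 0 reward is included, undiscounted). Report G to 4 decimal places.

t=0: π = [0.0833, 0.2500, 0.0833, 0.1667, 0.2500, 0.1667], E[r] = 0.1667, γ^t·E[r] = 0.166667, running G = 0.166667
t=1: π = [0.1458, 0.1944, 0.1389, 0.2222, 0.1319, 0.1667], E[r] = 0.9236, γ^t·E[r] = 0.831250, running G = 0.997917
t=2: π = [0.1406, 0.1753, 0.1383, 0.2176, 0.1563, 0.1719], E[r] = 0.8634, γ^t·E[r] = 0.699375, running G = 1.697292
t=3: π = [0.1431, 0.1762, 0.1403, 0.2151, 0.1546, 0.1707], E[r] = 0.8702, γ^t·E[r] = 0.634359, running G = 2.331651
t=4: π = [0.1426, 0.1763, 0.1401, 0.2157, 0.1547, 0.1706], E[r] = 0.8692, γ^t·E[r] = 0.570304, running G = 2.901955
t=5: π = [0.1426, 0.1763, 0.1401, 0.2156, 0.1547, 0.1706], E[r] = 0.8693, γ^t·E[r] = 0.513303, running G = 3.415258
t=6: π = [0.1426, 0.1763, 0.1401, 0.2156, 0.1547, 0.1706], E[r] = 0.8693, γ^t·E[r] = 0.461983, running G = 3.877242

G = 3.8772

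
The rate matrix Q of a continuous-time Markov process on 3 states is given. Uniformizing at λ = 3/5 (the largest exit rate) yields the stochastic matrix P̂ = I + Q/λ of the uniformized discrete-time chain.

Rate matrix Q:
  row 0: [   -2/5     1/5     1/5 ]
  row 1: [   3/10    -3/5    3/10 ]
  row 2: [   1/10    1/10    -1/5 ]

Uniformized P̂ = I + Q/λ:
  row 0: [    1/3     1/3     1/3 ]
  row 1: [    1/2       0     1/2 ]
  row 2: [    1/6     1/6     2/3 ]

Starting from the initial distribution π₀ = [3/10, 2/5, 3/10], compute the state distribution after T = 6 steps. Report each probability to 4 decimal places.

t=0: π = [0.3000, 0.4000, 0.3000]
t=1: π = [0.3500, 0.1500, 0.5000]
t=2: π = [0.2750, 0.2000, 0.5250]
t=3: π = [0.2792, 0.1792, 0.5417]
t=4: π = [0.2729, 0.1833, 0.5438]
t=5: π = [0.2733, 0.1816, 0.5451]
t=6: π = [0.2727, 0.1819, 0.5453]

π = [0.2727, 0.1819, 0.5453]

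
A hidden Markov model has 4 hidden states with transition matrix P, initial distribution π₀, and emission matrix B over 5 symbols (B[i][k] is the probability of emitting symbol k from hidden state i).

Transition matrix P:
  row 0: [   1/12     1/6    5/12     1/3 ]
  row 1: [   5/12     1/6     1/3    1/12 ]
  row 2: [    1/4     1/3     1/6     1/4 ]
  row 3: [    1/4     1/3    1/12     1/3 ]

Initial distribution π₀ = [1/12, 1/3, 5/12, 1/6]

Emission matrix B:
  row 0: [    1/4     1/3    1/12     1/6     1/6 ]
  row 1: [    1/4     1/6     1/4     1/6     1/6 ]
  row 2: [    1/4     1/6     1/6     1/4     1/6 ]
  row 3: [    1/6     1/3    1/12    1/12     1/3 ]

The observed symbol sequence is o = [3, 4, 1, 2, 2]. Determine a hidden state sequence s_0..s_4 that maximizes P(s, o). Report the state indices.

t=0: δ = [1.389e-02, 5.556e-02, 1.042e-01, 1.389e-02]  (obs o_0=3)
t=1: δ = [4.340e-03, 5.787e-03, 3.086e-03, 8.681e-03]  ψ = [2, 2, 1, 2]  (obs o_1=4)
t=2: δ = [8.038e-04, 4.823e-04, 3.215e-04, 9.645e-04]  ψ = [1, 3, 1, 3]  (obs o_2=1)
t=3: δ = [2.009e-05, 8.038e-05, 5.582e-05, 2.679e-05]  ψ = [3, 3, 0, 3]  (obs o_3=2)
t=4: δ = [2.791e-06, 4.651e-06, 4.465e-06, 1.163e-06]  ψ = [1, 2, 1, 2]  (obs o_4=2)
backtrack: best end state = 1; path = [2, 1, 0, 2, 1]

path = [2, 1, 0, 2, 1]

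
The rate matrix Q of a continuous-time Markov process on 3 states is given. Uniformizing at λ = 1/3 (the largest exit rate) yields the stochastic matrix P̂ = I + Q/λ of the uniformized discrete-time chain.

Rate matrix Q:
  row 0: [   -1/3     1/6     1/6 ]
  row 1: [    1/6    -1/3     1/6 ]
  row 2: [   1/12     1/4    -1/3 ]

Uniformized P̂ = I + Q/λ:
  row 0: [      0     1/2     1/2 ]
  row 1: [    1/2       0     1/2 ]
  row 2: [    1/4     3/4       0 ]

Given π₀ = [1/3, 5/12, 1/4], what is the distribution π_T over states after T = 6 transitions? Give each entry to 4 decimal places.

π = [0.2747, 0.3932, 0.3320]

t=0: π = [0.3333, 0.4167, 0.2500]
t=1: π = [0.2708, 0.3542, 0.3750]
t=2: π = [0.2708, 0.4167, 0.3125]
t=3: π = [0.2865, 0.3698, 0.3438]
t=4: π = [0.2708, 0.4010, 0.3281]
t=5: π = [0.2826, 0.3815, 0.3359]
t=6: π = [0.2747, 0.3932, 0.3320]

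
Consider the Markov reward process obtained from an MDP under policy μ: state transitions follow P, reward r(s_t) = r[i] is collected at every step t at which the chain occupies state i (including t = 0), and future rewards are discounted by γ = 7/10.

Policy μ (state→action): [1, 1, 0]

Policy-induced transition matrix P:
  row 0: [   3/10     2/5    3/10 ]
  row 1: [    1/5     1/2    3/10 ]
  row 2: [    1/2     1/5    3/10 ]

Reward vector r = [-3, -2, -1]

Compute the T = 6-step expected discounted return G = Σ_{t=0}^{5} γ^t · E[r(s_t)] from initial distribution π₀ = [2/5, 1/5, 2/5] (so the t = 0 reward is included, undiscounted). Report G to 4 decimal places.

G = -5.9539

t=0: π = [0.4000, 0.2000, 0.4000], E[r] = -2.0000, γ^t·E[r] = -2.000000, running G = -2.000000
t=1: π = [0.3600, 0.3400, 0.3000], E[r] = -2.0600, γ^t·E[r] = -1.442000, running G = -3.442000
t=2: π = [0.3260, 0.3740, 0.3000], E[r] = -2.0260, γ^t·E[r] = -0.992740, running G = -4.434740
t=3: π = [0.3226, 0.3774, 0.3000], E[r] = -2.0226, γ^t·E[r] = -0.693752, running G = -5.128492
t=4: π = [0.3223, 0.3777, 0.3000], E[r] = -2.0223, γ^t·E[r] = -0.485545, running G = -5.614036
t=5: π = [0.3222, 0.3778, 0.3000], E[r] = -2.0222, γ^t·E[r] = -0.339876, running G = -5.953912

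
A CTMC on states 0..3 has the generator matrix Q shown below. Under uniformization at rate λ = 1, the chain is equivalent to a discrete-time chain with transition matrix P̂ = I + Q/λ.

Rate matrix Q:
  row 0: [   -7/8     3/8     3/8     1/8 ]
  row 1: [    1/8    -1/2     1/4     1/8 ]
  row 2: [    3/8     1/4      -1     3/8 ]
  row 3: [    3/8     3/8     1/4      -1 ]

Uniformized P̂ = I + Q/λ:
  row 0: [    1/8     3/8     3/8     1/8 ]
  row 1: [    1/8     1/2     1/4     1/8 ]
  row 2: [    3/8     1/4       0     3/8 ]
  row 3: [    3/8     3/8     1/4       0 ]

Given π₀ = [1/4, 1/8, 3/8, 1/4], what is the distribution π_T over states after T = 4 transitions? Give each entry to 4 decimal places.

π = [0.2209, 0.3971, 0.2233, 0.1587]

t=0: π = [0.2500, 0.1250, 0.3750, 0.2500]
t=1: π = [0.2813, 0.3438, 0.1875, 0.1875]
t=2: π = [0.2188, 0.3945, 0.2383, 0.1484]
t=3: π = [0.2217, 0.3945, 0.2178, 0.1660]
t=4: π = [0.2209, 0.3971, 0.2233, 0.1587]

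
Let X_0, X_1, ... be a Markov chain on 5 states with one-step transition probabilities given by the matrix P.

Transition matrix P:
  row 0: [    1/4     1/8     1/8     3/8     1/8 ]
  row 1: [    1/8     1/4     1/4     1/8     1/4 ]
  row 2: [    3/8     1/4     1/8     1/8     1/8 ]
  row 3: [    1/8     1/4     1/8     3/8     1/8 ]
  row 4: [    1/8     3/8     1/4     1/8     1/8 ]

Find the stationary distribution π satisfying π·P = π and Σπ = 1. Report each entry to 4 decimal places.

π = [0.1929, 0.2453, 0.1751, 0.2310, 0.1557]

Balance equations π_j = Σ_i π_i·P[i][j]:
  π_0 = 1/4·π_0 + 1/8·π_1 + 3/8·π_2 + 1/8·π_3 + 1/8·π_4
  π_1 = 1/8·π_0 + 1/4·π_1 + 1/4·π_2 + 1/4·π_3 + 3/8·π_4
  π_2 = 1/8·π_0 + 1/4·π_1 + 1/8·π_2 + 1/8·π_3 + 1/4·π_4
  π_3 = 3/8·π_0 + 1/8·π_1 + 1/8·π_2 + 3/8·π_3 + 1/8·π_4
  normalize: π_0 + π_1 + π_2 + π_3 + π_4 = 1
Solving the linear system gives exactly π = [38/197, 145/591, 69/394, 91/394, 92/591].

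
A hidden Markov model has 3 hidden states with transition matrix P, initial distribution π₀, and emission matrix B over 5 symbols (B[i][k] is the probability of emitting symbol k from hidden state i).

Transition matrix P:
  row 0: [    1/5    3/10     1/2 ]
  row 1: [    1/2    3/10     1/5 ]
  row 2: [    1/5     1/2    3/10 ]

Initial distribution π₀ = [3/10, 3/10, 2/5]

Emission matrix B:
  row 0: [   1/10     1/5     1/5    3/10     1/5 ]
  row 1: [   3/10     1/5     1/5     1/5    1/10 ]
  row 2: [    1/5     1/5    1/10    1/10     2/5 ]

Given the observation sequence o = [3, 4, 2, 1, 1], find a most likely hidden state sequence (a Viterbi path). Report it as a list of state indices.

t=0: δ = [9.000e-02, 6.000e-02, 4.000e-02]  (obs o_0=3)
t=1: δ = [6.000e-03, 2.700e-03, 1.800e-02]  ψ = [1, 0, 0]  (obs o_1=4)
t=2: δ = [7.200e-04, 1.800e-03, 5.400e-04]  ψ = [2, 2, 2]  (obs o_2=2)
t=3: δ = [1.800e-04, 1.080e-04, 7.200e-05]  ψ = [1, 1, 0]  (obs o_3=1)
t=4: δ = [1.080e-05, 1.080e-05, 1.800e-05]  ψ = [1, 0, 0]  (obs o_4=1)
backtrack: best end state = 2; path = [0, 2, 1, 0, 2]

path = [0, 2, 1, 0, 2]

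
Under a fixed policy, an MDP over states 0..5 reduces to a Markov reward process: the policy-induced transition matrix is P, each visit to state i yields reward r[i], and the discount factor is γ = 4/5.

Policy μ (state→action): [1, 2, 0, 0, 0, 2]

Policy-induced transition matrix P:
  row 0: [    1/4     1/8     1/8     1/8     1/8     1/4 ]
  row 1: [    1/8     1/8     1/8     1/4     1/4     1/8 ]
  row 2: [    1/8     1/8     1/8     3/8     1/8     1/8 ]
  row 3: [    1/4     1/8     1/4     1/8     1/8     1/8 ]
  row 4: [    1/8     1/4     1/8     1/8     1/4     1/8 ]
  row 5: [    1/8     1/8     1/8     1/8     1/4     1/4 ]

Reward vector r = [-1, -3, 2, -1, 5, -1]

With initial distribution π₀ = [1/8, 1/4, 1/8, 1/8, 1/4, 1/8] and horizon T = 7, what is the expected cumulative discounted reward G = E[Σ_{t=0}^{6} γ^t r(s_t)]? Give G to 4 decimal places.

t=0: π = [0.1250, 0.2500, 0.1250, 0.1250, 0.2500, 0.1250], E[r] = 0.3750, γ^t·E[r] = 0.375000, running G = 0.375000
t=1: π = [0.1563, 0.1563, 0.1406, 0.1875, 0.2031, 0.1563], E[r] = 0.3281, γ^t·E[r] = 0.262500, running G = 0.637500
t=2: π = [0.1680, 0.1504, 0.1484, 0.1797, 0.1895, 0.1641], E[r] = 0.2813, γ^t·E[r] = 0.180000, running G = 0.817500
t=3: π = [0.1685, 0.1487, 0.1475, 0.1809, 0.1880, 0.1665], E[r] = 0.2729, γ^t·E[r] = 0.139750, running G = 0.957250
t=4: π = [0.1687, 0.1485, 0.1476, 0.1805, 0.1879, 0.1669], E[r] = 0.2732, γ^t·E[r] = 0.111913, running G = 1.069163
t=5: π = [0.1686, 0.1485, 0.1476, 0.1805, 0.1879, 0.1669], E[r] = 0.2731, γ^t·E[r] = 0.089504, running G = 1.158666
t=6: π = [0.1686, 0.1485, 0.1476, 0.1804, 0.1879, 0.1669], E[r] = 0.2732, γ^t·E[r] = 0.071618, running G = 1.230284

G = 1.2303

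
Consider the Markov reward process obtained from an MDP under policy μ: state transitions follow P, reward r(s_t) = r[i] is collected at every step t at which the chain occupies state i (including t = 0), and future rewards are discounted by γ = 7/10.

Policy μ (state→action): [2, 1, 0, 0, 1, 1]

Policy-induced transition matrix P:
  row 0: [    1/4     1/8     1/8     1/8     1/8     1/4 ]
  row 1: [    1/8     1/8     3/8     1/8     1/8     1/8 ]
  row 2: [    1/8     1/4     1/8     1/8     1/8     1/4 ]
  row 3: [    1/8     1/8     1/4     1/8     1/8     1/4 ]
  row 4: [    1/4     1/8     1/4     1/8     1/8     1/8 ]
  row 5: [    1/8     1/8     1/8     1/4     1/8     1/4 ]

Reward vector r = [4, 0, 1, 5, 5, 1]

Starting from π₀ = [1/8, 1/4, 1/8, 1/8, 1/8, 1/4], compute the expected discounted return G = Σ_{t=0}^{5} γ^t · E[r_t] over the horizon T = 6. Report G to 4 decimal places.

G = 6.8660

t=0: π = [0.1250, 0.2500, 0.1250, 0.1250, 0.1250, 0.2500], E[r] = 2.1250, γ^t·E[r] = 2.125000, running G = 2.125000
t=1: π = [0.1563, 0.1406, 0.2188, 0.1563, 0.1250, 0.2031], E[r] = 2.4531, γ^t·E[r] = 1.717188, running G = 3.842188
t=2: π = [0.1602, 0.1523, 0.1953, 0.1504, 0.1250, 0.2168], E[r] = 2.4297, γ^t·E[r] = 1.190547, running G = 5.032734
t=3: π = [0.1606, 0.1494, 0.1975, 0.1521, 0.1250, 0.2153], E[r] = 2.4409, γ^t·E[r] = 0.837235, running G = 5.869969
t=4: π = [0.1607, 0.1497, 0.1970, 0.1519, 0.1250, 0.2157], E[r] = 2.4401, γ^t·E[r] = 0.585867, running G = 6.455836
t=5: π = [0.1607, 0.1496, 0.1970, 0.1520, 0.1250, 0.2157], E[r] = 2.4404, γ^t·E[r] = 0.410152, running G = 6.865988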